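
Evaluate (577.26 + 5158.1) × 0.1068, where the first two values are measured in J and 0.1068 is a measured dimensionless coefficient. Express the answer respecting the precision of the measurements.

612.5 J

577.26 J + 5158.1 J = 5735.36 J; the sum is limited to 1 decimal place (5 s.f.).
Carrying full precision, 5735.36 × 0.1068 = 612.536448 J; 0.1068 has 4 s.f., so the result keeps min(5, 4) = 4 s.f.
Rounded to 4 significant figures: 612.5 J.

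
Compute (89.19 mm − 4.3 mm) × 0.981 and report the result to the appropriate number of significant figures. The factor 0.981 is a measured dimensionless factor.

83.3 mm

89.19 mm − 4.3 mm = 84.89 mm; the difference is limited to 1 decimal place (3 s.f.).
Carrying full precision, 84.89 × 0.981 = 83.27709 mm; 0.981 has 3 s.f., so the result keeps min(3, 3) = 3 s.f.
Rounded to 3 significant figures: 83.3 mm.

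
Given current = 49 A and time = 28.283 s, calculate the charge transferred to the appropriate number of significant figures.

charge transferred = 49 A × 28.283 s = 1385.867 C.
49 has 2 significant figures; 28.283 has 5.
Division/multiplication keeps the fewest: 2 significant figures.
Rounded: 1.4 × 10³ C.

1.4 × 10³ C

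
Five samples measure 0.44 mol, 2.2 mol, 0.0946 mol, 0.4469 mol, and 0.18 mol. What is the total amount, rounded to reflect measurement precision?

3.4 mol

0.44 mol + 2.2 mol + 0.0946 mol + 0.4469 mol + 0.18 mol = 3.3615 mol.
Addition/subtraction keeps the fewest decimal places: 0.44 → 2 decimal places, 2.2 → 1 decimal place, 0.0946 → 4 decimal places, 0.4469 → 4 decimal places, 0.18 → 2 decimal places; limit is 1.
Rounded to 1 decimal place: 3.4 mol.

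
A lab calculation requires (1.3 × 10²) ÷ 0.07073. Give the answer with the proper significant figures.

1.8 × 10³

(1.3 × 10²) ÷ 0.07073 = 1837.97539941…
Multiplication/division keeps the fewest significant figures: 1.3 × 10² → 2 s.f., 0.07073 → 4 s.f.; limit is 2.
Rounded to 2 significant figures: 1.8 × 10³.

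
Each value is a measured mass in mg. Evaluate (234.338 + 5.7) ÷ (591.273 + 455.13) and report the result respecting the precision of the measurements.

234.338 + 5.7 = 240.038, limited to 1 d.p. → 4 s.f.; 591.273 + 455.13 = 1046.403, limited to 2 d.p. → 6 s.f.
Carrying full precision, 240.038 ÷ 1046.403 = 0.229393455485…; keep min(4, 6) = 4 s.f.
Rounded to 4 significant figures: 2.294 × 10^-1.

2.294 × 10^-1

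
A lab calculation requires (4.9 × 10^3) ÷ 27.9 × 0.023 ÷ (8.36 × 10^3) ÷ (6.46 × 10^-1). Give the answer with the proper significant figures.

7.5 × 10^-4

(4.9 × 10^3) ÷ 27.9 × 0.023 ÷ (8.36 × 10^3) ÷ (6.46 × 10^-1) = 0.000747964382082…
Multiplication/division keeps the fewest significant figures: 4.9 × 10^3 → 2 s.f., 27.9 → 3 s.f., 0.023 → 2 s.f., 8.36 × 10^3 → 3 s.f., 6.46 × 10^-1 → 3 s.f.; limit is 2.
Rounded to 2 significant figures: 7.5 × 10^-4.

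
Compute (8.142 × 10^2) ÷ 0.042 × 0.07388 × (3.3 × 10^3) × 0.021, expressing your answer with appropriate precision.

9.9 × 10^4

(8.142 × 10^2) ÷ 0.042 × 0.07388 × (3.3 × 10^3) × 0.021 = 99252.6084…
Multiplication/division keeps the fewest significant figures: 8.142 × 10^2 → 4 s.f., 0.042 → 2 s.f., 0.07388 → 4 s.f., 3.3 × 10^3 → 2 s.f., 0.021 → 2 s.f.; limit is 2.
Rounded to 2 significant figures: 9.9 × 10^4.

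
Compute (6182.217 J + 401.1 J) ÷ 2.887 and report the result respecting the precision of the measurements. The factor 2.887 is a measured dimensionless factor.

2.280 × 10^3 J

6182.217 J + 401.1 J = 6583.317 J; the sum is limited to 1 decimal place (5 s.f.).
Carrying full precision, 6583.317 ÷ 2.887 = 2280.33148597… J; 2.887 has 4 s.f., so the result keeps min(5, 4) = 4 s.f.
Rounded to 4 significant figures: 2.280 × 10^3 J.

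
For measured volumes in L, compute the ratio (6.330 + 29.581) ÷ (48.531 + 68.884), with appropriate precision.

3.0585 × 10⁻¹

6.330 + 29.581 = 35.911, limited to 3 d.p. → 5 s.f.; 48.531 + 68.884 = 117.415, limited to 3 d.p. → 6 s.f.
Carrying full precision, 35.911 ÷ 117.415 = 0.305846782779…; keep min(5, 6) = 5 s.f.
Rounded to 5 significant figures: 3.0585 × 10⁻¹.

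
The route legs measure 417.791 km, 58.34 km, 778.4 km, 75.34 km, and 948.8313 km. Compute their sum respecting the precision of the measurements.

417.791 km + 58.34 km + 778.4 km + 75.34 km + 948.8313 km = 2278.7023 km.
Addition/subtraction keeps the fewest decimal places: 417.791 → 3 decimal places, 58.34 → 2 decimal places, 778.4 → 1 decimal place, 75.34 → 2 decimal places, 948.8313 → 4 decimal places; limit is 1.
Rounded to 1 decimal place: 2278.7 km.

2278.7 km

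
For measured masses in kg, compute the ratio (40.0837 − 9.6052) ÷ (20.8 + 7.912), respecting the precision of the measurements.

40.0837 − 9.6052 = 30.4785, limited to 4 d.p. → 6 s.f.; 20.8 + 7.912 = 28.712, limited to 1 d.p. → 3 s.f.
Carrying full precision, 30.4785 ÷ 28.712 = 1.06152479799…; keep min(6, 3) = 3 s.f.
Rounded to 3 significant figures: 1.06.

1.06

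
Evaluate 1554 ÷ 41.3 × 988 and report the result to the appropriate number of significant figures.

3.72 × 10^4

1554 ÷ 41.3 × 988 = 37175.5932203…
Multiplication/division keeps the fewest significant figures: 1554 → 4 s.f., 41.3 → 3 s.f., 988 → 3 s.f.; limit is 3.
Rounded to 3 significant figures: 3.72 × 10^4.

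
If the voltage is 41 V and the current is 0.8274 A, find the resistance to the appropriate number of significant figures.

5.0 × 10^1 Ω

resistance = 41 V ÷ 0.8274 A = 49.5528160503… Ω.
41 has 2 significant figures; 0.8274 has 4.
Division/multiplication keeps the fewest: 2 significant figures.
Rounded: 5.0 × 10^1 Ω.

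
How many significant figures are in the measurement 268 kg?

268: every digit is nonzero and significant.

3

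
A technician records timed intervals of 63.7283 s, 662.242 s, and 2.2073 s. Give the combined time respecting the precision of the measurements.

63.7283 s + 662.242 s + 2.2073 s = 728.1776 s.
Addition/subtraction keeps the fewest decimal places: 63.7283 → 4 decimal places, 662.242 → 3 decimal places, 2.2073 → 4 decimal places; limit is 3.
Rounded to 3 decimal places: 7.28178 × 10^2 s.

7.28178 × 10^2 s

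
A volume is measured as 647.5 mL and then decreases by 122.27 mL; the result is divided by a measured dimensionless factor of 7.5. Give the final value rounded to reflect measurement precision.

70. mL

647.5 mL − 122.27 mL = 525.23 mL; the difference is limited to 1 decimal place (4 s.f.).
Carrying full precision, 525.23 ÷ 7.5 = 70.0306666667… mL; 7.5 has 2 s.f., so the result keeps min(4, 2) = 2 s.f.
Rounded to 2 significant figures: 70. mL.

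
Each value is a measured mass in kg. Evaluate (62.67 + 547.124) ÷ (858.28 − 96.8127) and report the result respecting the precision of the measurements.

0.80081

62.67 + 547.124 = 609.794, limited to 2 d.p. → 5 s.f.; 858.28 − 96.8127 = 761.4673, limited to 2 d.p. → 5 s.f.
Carrying full precision, 609.794 ÷ 761.4673 = 0.800814427619…; keep min(5, 5) = 5 s.f.
Rounded to 5 significant figures: 0.80081.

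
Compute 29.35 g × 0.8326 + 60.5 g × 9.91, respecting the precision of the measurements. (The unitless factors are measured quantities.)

624 g

29.35 × 0.8326 = 24.43681 → 24.44 g (4 s.f., last digit at the 10^-2 place).
60.5 × 9.91 = 599.555 → 6.00 × 10² g (3 s.f., last digit at the 10^0 place).
Sum: 623.99181 g; keep the coarser place, 10^0.
Result: 624 g.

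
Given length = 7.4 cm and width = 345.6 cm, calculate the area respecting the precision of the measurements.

area = 7.4 cm × 345.6 cm = 2557.44 cm².
7.4 has 2 significant figures; 345.6 has 4.
Division/multiplication keeps the fewest: 2 significant figures.
Rounded: 2.6 × 10^3 cm².

2.6 × 10^3 cm²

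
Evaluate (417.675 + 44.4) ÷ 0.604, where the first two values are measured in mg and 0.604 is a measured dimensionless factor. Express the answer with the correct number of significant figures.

765 mg

417.675 mg + 44.4 mg = 462.075 mg; the sum is limited to 1 decimal place (4 s.f.).
Carrying full precision, 462.075 ÷ 0.604 = 765.024834437… mg; 0.604 has 3 s.f., so the result keeps min(4, 3) = 3 s.f.
Rounded to 3 significant figures: 765 mg.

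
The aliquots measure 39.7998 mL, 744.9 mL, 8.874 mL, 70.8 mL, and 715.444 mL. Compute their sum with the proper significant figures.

1579.8 mL

39.7998 mL + 744.9 mL + 8.874 mL + 70.8 mL + 715.444 mL = 1579.8178 mL.
Addition/subtraction keeps the fewest decimal places: 39.7998 → 4 decimal places, 744.9 → 1 decimal place, 8.874 → 3 decimal places, 70.8 → 1 decimal place, 715.444 → 3 decimal places; limit is 1.
Rounded to 1 decimal place: 1579.8 mL.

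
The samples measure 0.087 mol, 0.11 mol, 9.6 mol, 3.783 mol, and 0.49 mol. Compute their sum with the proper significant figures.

14.1 mol

0.087 mol + 0.11 mol + 9.6 mol + 3.783 mol + 0.49 mol = 14.070 mol.
Addition/subtraction keeps the fewest decimal places: 0.087 → 3 decimal places, 0.11 → 2 decimal places, 9.6 → 1 decimal place, 3.783 → 3 decimal places, 0.49 → 2 decimal places; limit is 1.
Rounded to 1 decimal place: 14.1 mol.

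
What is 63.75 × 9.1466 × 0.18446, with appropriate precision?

63.75 × 9.1466 × 0.18446 = 107.557842045
Multiplication/division keeps the fewest significant figures: 63.75 → 4 s.f., 9.1466 → 5 s.f., 0.18446 → 5 s.f.; limit is 4.
Rounded to 4 significant figures: 107.6.

107.6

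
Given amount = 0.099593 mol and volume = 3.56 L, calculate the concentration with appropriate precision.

0.0280 mol/L

concentration = 0.099593 mol ÷ 3.56 L = 0.0279755617978… mol/L.
0.099593 has 5 significant figures; 3.56 has 3.
Division/multiplication keeps the fewest: 3 significant figures.
Rounded: 0.0280 mol/L.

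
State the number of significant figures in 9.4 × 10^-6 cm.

2

9.4 × 10^-6: in scientific notation every digit of the coefficient is significant.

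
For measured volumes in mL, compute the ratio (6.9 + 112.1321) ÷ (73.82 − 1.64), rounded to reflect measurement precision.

1.649

6.9 + 112.1321 = 119.0321, limited to 1 d.p. → 4 s.f.; 73.82 − 1.64 = 72.18, limited to 2 d.p. → 4 s.f.
Carrying full precision, 119.0321 ÷ 72.18 = 1.64910085896…; keep min(4, 4) = 4 s.f.
Rounded to 4 significant figures: 1.649.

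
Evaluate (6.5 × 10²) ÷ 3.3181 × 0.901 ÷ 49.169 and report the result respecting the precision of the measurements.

3.6

(6.5 × 10²) ÷ 3.3181 × 0.901 ÷ 49.169 = 3.5896929441…
Multiplication/division keeps the fewest significant figures: 6.5 × 10² → 2 s.f., 3.3181 → 5 s.f., 0.901 → 3 s.f., 49.169 → 5 s.f.; limit is 2.
Rounded to 2 significant figures: 3.6.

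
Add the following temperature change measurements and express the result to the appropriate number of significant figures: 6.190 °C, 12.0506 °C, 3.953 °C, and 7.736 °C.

6.190 °C + 12.0506 °C + 3.953 °C + 7.736 °C = 29.9296 °C.
Addition/subtraction keeps the fewest decimal places: 6.190 → 3 decimal places, 12.0506 → 4 decimal places, 3.953 → 3 decimal places, 7.736 → 3 decimal places; limit is 3.
Rounded to 3 decimal places: 29.930 °C.

29.930 °C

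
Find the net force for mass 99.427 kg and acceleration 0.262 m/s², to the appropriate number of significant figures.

net force = 99.427 kg × 0.262 m/s² = 26.049874 N.
99.427 has 5 significant figures; 0.262 has 3.
Division/multiplication keeps the fewest: 3 significant figures.
Rounded: 26.0 N.

26.0 N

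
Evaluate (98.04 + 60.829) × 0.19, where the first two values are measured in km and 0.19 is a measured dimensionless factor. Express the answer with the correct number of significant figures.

98.04 km + 60.829 km = 158.869 km; the sum is limited to 2 decimal places (5 s.f.).
Carrying full precision, 158.869 × 0.19 = 30.18511 km; 0.19 has 2 s.f., so the result keeps min(5, 2) = 2 s.f.
Rounded to 2 significant figures: 3.0 × 10¹ km.

3.0 × 10¹ km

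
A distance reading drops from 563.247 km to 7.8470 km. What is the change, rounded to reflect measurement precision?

563.247 km − 7.8470 km = 555.4000 km.
Addition/subtraction keeps the fewest decimal places: 563.247 → 3 decimal places, 7.8470 → 4 decimal places; limit is 3.
Rounded to 3 decimal places: 555.400 km.

555.400 km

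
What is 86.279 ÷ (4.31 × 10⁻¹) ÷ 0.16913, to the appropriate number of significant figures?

1.18 × 10³

86.279 ÷ (4.31 × 10⁻¹) ÷ 0.16913 = 1183.60607026…
Multiplication/division keeps the fewest significant figures: 86.279 → 5 s.f., 4.31 × 10⁻¹ → 3 s.f., 0.16913 → 5 s.f.; limit is 3.
Rounded to 3 significant figures: 1.18 × 10³.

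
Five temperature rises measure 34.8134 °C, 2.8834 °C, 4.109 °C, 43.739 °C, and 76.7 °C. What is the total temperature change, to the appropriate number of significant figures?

162.2 °C

34.8134 °C + 2.8834 °C + 4.109 °C + 43.739 °C + 76.7 °C = 162.2448 °C.
Addition/subtraction keeps the fewest decimal places: 34.8134 → 4 decimal places, 2.8834 → 4 decimal places, 4.109 → 3 decimal places, 43.739 → 3 decimal places, 76.7 → 1 decimal place; limit is 1.
Rounded to 1 decimal place: 162.2 °C.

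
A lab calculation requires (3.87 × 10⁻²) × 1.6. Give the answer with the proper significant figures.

0.062

(3.87 × 10⁻²) × 1.6 = 0.06192
Multiplication/division keeps the fewest significant figures: 3.87 × 10⁻² → 3 s.f., 1.6 → 2 s.f.; limit is 2.
Rounded to 2 significant figures: 0.062.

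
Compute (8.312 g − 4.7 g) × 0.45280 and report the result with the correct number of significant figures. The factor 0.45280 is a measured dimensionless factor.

1.6 g

8.312 g − 4.7 g = 3.612 g; the difference is limited to 1 decimal place (2 s.f.).
Carrying full precision, 3.612 × 0.45280 = 1.6355136 g; 0.45280 has 5 s.f., so the result keeps min(2, 5) = 2 s.f.
Rounded to 2 significant figures: 1.6 g.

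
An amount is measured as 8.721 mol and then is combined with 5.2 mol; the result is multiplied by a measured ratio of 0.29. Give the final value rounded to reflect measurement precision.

4.0 mol

8.721 mol + 5.2 mol = 13.921 mol; the sum is limited to 1 decimal place (3 s.f.).
Carrying full precision, 13.921 × 0.29 = 4.03709 mol; 0.29 has 2 s.f., so the result keeps min(3, 2) = 2 s.f.
Rounded to 2 significant figures: 4.0 mol.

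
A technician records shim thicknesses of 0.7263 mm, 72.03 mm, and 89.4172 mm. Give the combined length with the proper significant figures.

0.7263 mm + 72.03 mm + 89.4172 mm = 162.1735 mm.
Addition/subtraction keeps the fewest decimal places: 0.7263 → 4 decimal places, 72.03 → 2 decimal places, 89.4172 → 4 decimal places; limit is 2.
Rounded to 2 decimal places: 162.17 mm.

162.17 mm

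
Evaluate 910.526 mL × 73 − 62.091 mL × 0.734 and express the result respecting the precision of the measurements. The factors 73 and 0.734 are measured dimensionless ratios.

6.6 × 10^4 mL

910.526 × 73 = 66468.398 → 6.6 × 10^4 mL (2 s.f., last digit at the 10^3 place).
62.091 × 0.734 = 45.574794 → 45.6 mL (3 s.f., last digit at the 10^-1 place).
Difference: 66422.823206 mL; keep the coarser place, 10^3.
Result: 6.6 × 10^4 mL.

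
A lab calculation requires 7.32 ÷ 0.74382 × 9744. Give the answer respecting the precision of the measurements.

9.59 × 10⁴

7.32 ÷ 0.74382 × 9744 = 95891.5866742…
Multiplication/division keeps the fewest significant figures: 7.32 → 3 s.f., 0.74382 → 5 s.f., 9744 → 4 s.f.; limit is 3.
Rounded to 3 significant figures: 9.59 × 10⁴.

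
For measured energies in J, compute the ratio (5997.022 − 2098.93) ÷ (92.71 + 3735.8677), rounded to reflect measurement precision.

5997.022 − 2098.93 = 3898.092, limited to 2 d.p. → 6 s.f.; 92.71 + 3735.8677 = 3828.5777, limited to 2 d.p. → 6 s.f.
Carrying full precision, 3898.092 ÷ 3828.5777 = 1.01815669041…; keep min(6, 6) = 6 s.f.
Rounded to 6 significant figures: 1.01816.

1.01816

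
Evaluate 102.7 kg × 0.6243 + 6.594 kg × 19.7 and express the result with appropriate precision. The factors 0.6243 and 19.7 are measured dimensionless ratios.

102.7 × 0.6243 = 64.11561 → 64.12 kg (4 s.f., last digit at the 10^-2 place).
6.594 × 19.7 = 129.9018 → 1.30 × 10^2 kg (3 s.f., last digit at the 10^0 place).
Sum: 194.01741 kg; keep the coarser place, 10^0.
Result: 194 kg.

194 kg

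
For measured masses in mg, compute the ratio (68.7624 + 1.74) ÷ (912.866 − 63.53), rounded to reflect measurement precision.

0.08301

68.7624 + 1.74 = 70.5024, limited to 2 d.p. → 4 s.f.; 912.866 − 63.53 = 849.336, limited to 2 d.p. → 5 s.f.
Carrying full precision, 70.5024 ÷ 849.336 = 0.0830088445562…; keep min(4, 5) = 4 s.f.
Rounded to 4 significant figures: 0.08301.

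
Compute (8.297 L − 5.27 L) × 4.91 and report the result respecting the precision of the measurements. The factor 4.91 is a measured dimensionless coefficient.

14.9 L

8.297 L − 5.27 L = 3.027 L; the difference is limited to 2 decimal places (3 s.f.).
Carrying full precision, 3.027 × 4.91 = 14.86257 L; 4.91 has 3 s.f., so the result keeps min(3, 3) = 3 s.f.
Rounded to 3 significant figures: 14.9 L.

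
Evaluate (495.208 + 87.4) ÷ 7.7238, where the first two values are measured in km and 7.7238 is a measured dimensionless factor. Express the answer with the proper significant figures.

75.43 km

495.208 km + 87.4 km = 582.608 km; the sum is limited to 1 decimal place (4 s.f.).
Carrying full precision, 582.608 ÷ 7.7238 = 75.4302286439… km; 7.7238 has 5 s.f., so the result keeps min(4, 5) = 4 s.f.
Rounded to 4 significant figures: 75.43 km.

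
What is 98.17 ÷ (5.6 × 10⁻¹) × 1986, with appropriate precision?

98.17 ÷ (5.6 × 10⁻¹) × 1986 = 348152.892857…
Multiplication/division keeps the fewest significant figures: 98.17 → 4 s.f., 5.6 × 10⁻¹ → 2 s.f., 1986 → 4 s.f.; limit is 2.
Rounded to 2 significant figures: 3.5 × 10⁵.

3.5 × 10⁵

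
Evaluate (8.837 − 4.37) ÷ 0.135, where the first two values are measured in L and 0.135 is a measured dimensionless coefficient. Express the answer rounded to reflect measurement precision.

33.1 L

8.837 L − 4.37 L = 4.467 L; the difference is limited to 2 decimal places (3 s.f.).
Carrying full precision, 4.467 ÷ 0.135 = 33.0888888889… L; 0.135 has 3 s.f., so the result keeps min(3, 3) = 3 s.f.
Rounded to 3 significant figures: 33.1 L.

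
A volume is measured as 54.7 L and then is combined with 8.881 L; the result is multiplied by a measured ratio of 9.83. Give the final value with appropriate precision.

625 L

54.7 L + 8.881 L = 63.581 L; the sum is limited to 1 decimal place (3 s.f.).
Carrying full precision, 63.581 × 9.83 = 625.00123 L; 9.83 has 3 s.f., so the result keeps min(3, 3) = 3 s.f.
Rounded to 3 significant figures: 625 L.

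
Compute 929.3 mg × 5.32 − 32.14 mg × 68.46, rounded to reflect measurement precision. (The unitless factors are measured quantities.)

929.3 × 5.32 = 4943.876 → 4.94 × 10^3 mg (3 s.f., last digit at the 10^1 place).
32.14 × 68.46 = 2200.3044 → 2200. mg (4 s.f., last digit at the 10^0 place).
Difference: 2743.5716 mg; keep the coarser place, 10^1.
Result: 2.74 × 10^3 mg.

2.74 × 10^3 mg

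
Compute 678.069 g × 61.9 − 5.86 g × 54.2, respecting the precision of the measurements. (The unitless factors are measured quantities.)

4.17 × 10⁴ g

678.069 × 61.9 = 41972.4711 → 4.20 × 10⁴ g (3 s.f., last digit at the 10^2 place).
5.86 × 54.2 = 317.612 → 318 g (3 s.f., last digit at the 10^0 place).
Difference: 41654.8591 g; keep the coarser place, 10^2.
Result: 4.17 × 10⁴ g.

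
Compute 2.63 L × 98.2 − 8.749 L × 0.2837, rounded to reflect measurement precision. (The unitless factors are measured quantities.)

256 L

2.63 × 98.2 = 258.266 → 258 L (3 s.f., last digit at the 10^0 place).
8.749 × 0.2837 = 2.4820913 → 2.482 L (4 s.f., last digit at the 10^-3 place).
Difference: 255.7839087 L; keep the coarser place, 10^0.
Result: 256 L.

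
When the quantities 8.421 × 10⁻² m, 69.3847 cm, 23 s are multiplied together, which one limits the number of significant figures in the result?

23 s

8.421 × 10⁻² m → 4 s.f.; 69.3847 cm → 6 s.f.; 23 s → 2 s.f.
The fewest is 2 significant figures, from 23 s.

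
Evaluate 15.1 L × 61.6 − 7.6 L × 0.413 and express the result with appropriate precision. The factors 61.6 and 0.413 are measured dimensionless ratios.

927 L

15.1 × 61.6 = 930.16 → 930. L (3 s.f., last digit at the 10^0 place).
7.6 × 0.413 = 3.1388 → 3.1 L (2 s.f., last digit at the 10^-1 place).
Difference: 927.0212 L; keep the coarser place, 10^0.
Result: 927 L.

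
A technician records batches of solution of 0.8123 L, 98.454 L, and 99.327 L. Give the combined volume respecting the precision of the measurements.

198.593 L

0.8123 L + 98.454 L + 99.327 L = 198.5933 L.
Addition/subtraction keeps the fewest decimal places: 0.8123 → 4 decimal places, 98.454 → 3 decimal places, 99.327 → 3 decimal places; limit is 3.
Rounded to 3 decimal places: 198.593 L.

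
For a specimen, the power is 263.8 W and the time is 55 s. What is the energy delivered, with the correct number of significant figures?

energy delivered = 263.8 W × 55 s = 14509 J.
263.8 has 4 significant figures; 55 has 2.
Division/multiplication keeps the fewest: 2 significant figures.
Rounded: 1.5 × 10⁴ J.

1.5 × 10⁴ J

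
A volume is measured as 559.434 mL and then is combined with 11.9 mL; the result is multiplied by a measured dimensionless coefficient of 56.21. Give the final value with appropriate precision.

3.211 × 10⁴ mL

559.434 mL + 11.9 mL = 571.334 mL; the sum is limited to 1 decimal place (4 s.f.).
Carrying full precision, 571.334 × 56.21 = 32114.68414 mL; 56.21 has 4 s.f., so the result keeps min(4, 4) = 4 s.f.
Rounded to 4 significant figures: 3.211 × 10⁴ mL.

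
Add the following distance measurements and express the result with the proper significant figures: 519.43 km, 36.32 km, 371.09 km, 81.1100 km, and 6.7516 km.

1014.70 km

519.43 km + 36.32 km + 371.09 km + 81.1100 km + 6.7516 km = 1014.7016 km.
Addition/subtraction keeps the fewest decimal places: 519.43 → 2 decimal places, 36.32 → 2 decimal places, 371.09 → 2 decimal places, 81.1100 → 4 decimal places, 6.7516 → 4 decimal places; limit is 2.
Rounded to 2 decimal places: 1014.70 km.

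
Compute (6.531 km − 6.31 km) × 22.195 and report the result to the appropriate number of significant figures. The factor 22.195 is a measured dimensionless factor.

4.9 km

6.531 km − 6.31 km = 0.221 km; the difference is limited to 2 decimal places (2 s.f.).
Carrying full precision, 0.221 × 22.195 = 4.905095 km; 22.195 has 5 s.f., so the result keeps min(2, 5) = 2 s.f.
Rounded to 2 significant figures: 4.9 km.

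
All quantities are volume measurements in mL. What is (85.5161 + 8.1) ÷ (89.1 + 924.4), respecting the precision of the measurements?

0.0924

85.5161 + 8.1 = 93.6161, limited to 1 d.p. → 3 s.f.; 89.1 + 924.4 = 1013.5, limited to 1 d.p. → 5 s.f.
Carrying full precision, 93.6161 ÷ 1013.5 = 0.0923691169216…; keep min(3, 5) = 3 s.f.
Rounded to 3 significant figures: 0.0924.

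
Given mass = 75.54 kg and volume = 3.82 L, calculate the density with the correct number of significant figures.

19.8 kg/L

density = 75.54 kg ÷ 3.82 L = 19.7748691099… kg/L.
75.54 has 4 significant figures; 3.82 has 3.
Division/multiplication keeps the fewest: 3 significant figures.
Rounded: 19.8 kg/L.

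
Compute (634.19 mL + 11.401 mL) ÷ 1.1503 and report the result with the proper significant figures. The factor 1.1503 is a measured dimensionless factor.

561.24 mL

634.19 mL + 11.401 mL = 645.591 mL; the sum is limited to 2 decimal places (5 s.f.).
Carrying full precision, 645.591 ÷ 1.1503 = 561.237068591… mL; 1.1503 has 5 s.f., so the result keeps min(5, 5) = 5 s.f.
Rounded to 5 significant figures: 561.24 mL.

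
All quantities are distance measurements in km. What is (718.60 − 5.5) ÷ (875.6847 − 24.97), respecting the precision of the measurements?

0.8382

718.60 − 5.5 = 713.10, limited to 1 d.p. → 4 s.f.; 875.6847 − 24.97 = 850.7147, limited to 2 d.p. → 5 s.f.
Carrying full precision, 713.10 ÷ 850.7147 = 0.838236367609…; keep min(4, 5) = 4 s.f.
Rounded to 4 significant figures: 0.8382.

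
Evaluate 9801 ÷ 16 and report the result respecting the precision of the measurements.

6.1 × 10²

9801 ÷ 16 = 612.5625
Multiplication/division keeps the fewest significant figures: 9801 → 4 s.f., 16 → 2 s.f.; limit is 2.
Rounded to 2 significant figures: 6.1 × 10².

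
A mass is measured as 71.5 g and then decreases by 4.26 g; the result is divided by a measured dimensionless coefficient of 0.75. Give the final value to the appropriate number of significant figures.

71.5 g − 4.26 g = 67.24 g; the difference is limited to 1 decimal place (3 s.f.).
Carrying full precision, 67.24 ÷ 0.75 = 89.6533333333… g; 0.75 has 2 s.f., so the result keeps min(3, 2) = 2 s.f.
Rounded to 2 significant figures: 9.0 × 10^1 g.

9.0 × 10^1 g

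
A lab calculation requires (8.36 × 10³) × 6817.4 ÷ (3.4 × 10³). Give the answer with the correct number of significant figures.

1.7 × 10⁴

(8.36 × 10³) × 6817.4 ÷ (3.4 × 10³) = 16762.7835294…
Multiplication/division keeps the fewest significant figures: 8.36 × 10³ → 3 s.f., 6817.4 → 5 s.f., 3.4 × 10³ → 2 s.f.; limit is 2.
Rounded to 2 significant figures: 1.7 × 10⁴.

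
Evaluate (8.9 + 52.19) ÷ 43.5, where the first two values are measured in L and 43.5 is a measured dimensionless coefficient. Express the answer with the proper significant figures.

8.9 L + 52.19 L = 61.09 L; the sum is limited to 1 decimal place (3 s.f.).
Carrying full precision, 61.09 ÷ 43.5 = 1.40436781609… L; 43.5 has 3 s.f., so the result keeps min(3, 3) = 3 s.f.
Rounded to 3 significant figures: 1.40 L.

1.40 L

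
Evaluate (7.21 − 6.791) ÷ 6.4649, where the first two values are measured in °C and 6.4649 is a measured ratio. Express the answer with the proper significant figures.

0.065 °C

7.21 °C − 6.791 °C = 0.419 °C; the difference is limited to 2 decimal places (2 s.f.).
Carrying full precision, 0.419 ÷ 6.4649 = 0.0648115206732… °C; 6.4649 has 5 s.f., so the result keeps min(2, 5) = 2 s.f.
Rounded to 2 significant figures: 0.065 °C.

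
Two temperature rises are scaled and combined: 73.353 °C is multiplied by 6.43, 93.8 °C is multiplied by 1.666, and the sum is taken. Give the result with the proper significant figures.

73.353 × 6.43 = 471.65979 → 4.72 × 10² °C (3 s.f., last digit at the 10^0 place).
93.8 × 1.666 = 156.2708 → 156 °C (3 s.f., last digit at the 10^0 place).
Sum: 627.93059 °C; keep the coarser place, 10^0.
Result: 628 °C.

628 °C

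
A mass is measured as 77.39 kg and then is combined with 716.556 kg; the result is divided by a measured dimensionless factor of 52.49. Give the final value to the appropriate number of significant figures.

77.39 kg + 716.556 kg = 793.946 kg; the sum is limited to 2 decimal places (5 s.f.).
Carrying full precision, 793.946 ÷ 52.49 = 15.1256620309… kg; 52.49 has 4 s.f., so the result keeps min(5, 4) = 4 s.f.
Rounded to 4 significant figures: 15.13 kg.

15.13 kg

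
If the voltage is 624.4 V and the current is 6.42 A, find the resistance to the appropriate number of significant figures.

97.3 Ω

resistance = 624.4 V ÷ 6.42 A = 97.2585669782… Ω.
624.4 has 4 significant figures; 6.42 has 3.
Division/multiplication keeps the fewest: 3 significant figures.
Rounded: 97.3 Ω.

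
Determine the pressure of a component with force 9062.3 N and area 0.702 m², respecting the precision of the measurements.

1.29 × 10^4 Pa

pressure = 9062.3 N ÷ 0.702 m² = 12909.2592593… Pa.
9062.3 has 5 significant figures; 0.702 has 3.
Division/multiplication keeps the fewest: 3 significant figures.
Rounded: 1.29 × 10^4 Pa.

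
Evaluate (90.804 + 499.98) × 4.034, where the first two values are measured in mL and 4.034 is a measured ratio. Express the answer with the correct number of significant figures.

2383 mL

90.804 mL + 499.98 mL = 590.784 mL; the sum is limited to 2 decimal places (5 s.f.).
Carrying full precision, 590.784 × 4.034 = 2383.222656 mL; 4.034 has 4 s.f., so the result keeps min(5, 4) = 4 s.f.
Rounded to 4 significant figures: 2383 mL.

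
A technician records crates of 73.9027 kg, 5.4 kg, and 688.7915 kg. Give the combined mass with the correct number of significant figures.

73.9027 kg + 5.4 kg + 688.7915 kg = 768.0942 kg.
Addition/subtraction keeps the fewest decimal places: 73.9027 → 4 decimal places, 5.4 → 1 decimal place, 688.7915 → 4 decimal places; limit is 1.
Rounded to 1 decimal place: 768.1 kg.

768.1 kg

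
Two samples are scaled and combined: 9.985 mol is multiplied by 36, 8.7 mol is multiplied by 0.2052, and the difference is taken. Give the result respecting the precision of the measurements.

3.6 × 10^2 mol

9.985 × 36 = 359.46 → 3.6 × 10^2 mol (2 s.f., last digit at the 10^1 place).
8.7 × 0.2052 = 1.78524 → 1.8 mol (2 s.f., last digit at the 10^-1 place).
Difference: 357.67476 mol; keep the coarser place, 10^1.
Result: 3.6 × 10^2 mol.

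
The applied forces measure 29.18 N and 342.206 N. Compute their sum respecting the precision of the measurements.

29.18 N + 342.206 N = 371.386 N.
Addition/subtraction keeps the fewest decimal places: 29.18 → 2 decimal places, 342.206 → 3 decimal places; limit is 2.
Rounded to 2 decimal places: 371.39 N.

371.39 N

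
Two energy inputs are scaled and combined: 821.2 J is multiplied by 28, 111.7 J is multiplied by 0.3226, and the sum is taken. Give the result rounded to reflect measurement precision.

821.2 × 28 = 22993.6 → 2.3 × 10⁴ J (2 s.f., last digit at the 10^3 place).
111.7 × 0.3226 = 36.03442 → 36.03 J (4 s.f., last digit at the 10^-2 place).
Sum: 23029.63442 J; keep the coarser place, 10^3.
Result: 2.3 × 10⁴ J.

2.3 × 10⁴ J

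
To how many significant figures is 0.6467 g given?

0.6467: leading zeros are not significant.

4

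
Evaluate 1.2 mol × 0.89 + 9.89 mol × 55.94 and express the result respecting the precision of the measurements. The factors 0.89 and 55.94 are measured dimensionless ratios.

1.2 × 0.89 = 1.068 → 1.1 mol (2 s.f., last digit at the 10^-1 place).
9.89 × 55.94 = 553.2466 → 553 mol (3 s.f., last digit at the 10^0 place).
Sum: 554.3146 mol; keep the coarser place, 10^0.
Result: 554 mol.

554 mol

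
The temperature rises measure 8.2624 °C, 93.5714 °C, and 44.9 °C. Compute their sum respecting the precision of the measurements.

1.467 × 10^2 °C

8.2624 °C + 93.5714 °C + 44.9 °C = 146.7338 °C.
Addition/subtraction keeps the fewest decimal places: 8.2624 → 4 decimal places, 93.5714 → 4 decimal places, 44.9 → 1 decimal place; limit is 1.
Rounded to 1 decimal place: 1.467 × 10^2 °C.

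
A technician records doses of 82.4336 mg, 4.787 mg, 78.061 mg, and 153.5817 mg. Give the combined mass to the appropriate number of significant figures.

318.863 mg

82.4336 mg + 4.787 mg + 78.061 mg + 153.5817 mg = 318.8633 mg.
Addition/subtraction keeps the fewest decimal places: 82.4336 → 4 decimal places, 4.787 → 3 decimal places, 78.061 → 3 decimal places, 153.5817 → 4 decimal places; limit is 3.
Rounded to 3 decimal places: 318.863 mg.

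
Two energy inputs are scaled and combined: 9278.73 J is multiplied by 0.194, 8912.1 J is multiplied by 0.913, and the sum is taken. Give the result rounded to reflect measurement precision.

9.94 × 10³ J

9278.73 × 0.194 = 1800.07362 → 1.80 × 10³ J (3 s.f., last digit at the 10^1 place).
8912.1 × 0.913 = 8136.7473 → 8.14 × 10³ J (3 s.f., last digit at the 10^1 place).
Sum: 9936.82092 J; keep the coarser place, 10^1.
Result: 9.94 × 10³ J.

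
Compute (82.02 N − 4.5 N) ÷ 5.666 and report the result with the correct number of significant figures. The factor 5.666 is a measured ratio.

13.7 N

82.02 N − 4.5 N = 77.52 N; the difference is limited to 1 decimal place (3 s.f.).
Carrying full precision, 77.52 ÷ 5.666 = 13.6816096011… N; 5.666 has 4 s.f., so the result keeps min(3, 4) = 3 s.f.
Rounded to 3 significant figures: 13.7 N.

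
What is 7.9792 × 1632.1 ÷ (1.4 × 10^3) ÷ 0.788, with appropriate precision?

7.9792 × 1632.1 ÷ (1.4 × 10^3) ÷ 0.788 = 11.8046159536…
Multiplication/division keeps the fewest significant figures: 7.9792 → 5 s.f., 1632.1 → 5 s.f., 1.4 × 10^3 → 2 s.f., 0.788 → 3 s.f.; limit is 2.
Rounded to 2 significant figures: 12.

12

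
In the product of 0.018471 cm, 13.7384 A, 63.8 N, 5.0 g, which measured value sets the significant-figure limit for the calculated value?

0.018471 cm → 5 s.f.; 13.7384 A → 6 s.f.; 63.8 N → 3 s.f.; 5.0 g → 2 s.f.
The fewest is 2 significant figures, from 5.0 g.

5.0 g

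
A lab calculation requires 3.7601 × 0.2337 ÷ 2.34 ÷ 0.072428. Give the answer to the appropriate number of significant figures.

5.18

3.7601 × 0.2337 ÷ 2.34 ÷ 0.072428 = 5.18484475476…
Multiplication/division keeps the fewest significant figures: 3.7601 → 5 s.f., 0.2337 → 4 s.f., 2.34 → 3 s.f., 0.072428 → 5 s.f.; limit is 3.
Rounded to 3 significant figures: 5.18.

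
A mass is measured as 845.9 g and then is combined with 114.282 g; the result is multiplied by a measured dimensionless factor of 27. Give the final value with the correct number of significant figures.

2.6 × 10⁴ g

845.9 g + 114.282 g = 960.182 g; the sum is limited to 1 decimal place (4 s.f.).
Carrying full precision, 960.182 × 27 = 25924.914 g; 27 has 2 s.f., so the result keeps min(4, 2) = 2 s.f.
Rounded to 2 significant figures: 2.6 × 10⁴ g.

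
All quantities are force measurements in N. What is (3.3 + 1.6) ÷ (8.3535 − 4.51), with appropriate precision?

3.3 + 1.6 = 4.9, limited to 1 d.p. → 2 s.f.; 8.3535 − 4.51 = 3.8435, limited to 2 d.p. → 3 s.f.
Carrying full precision, 4.9 ÷ 3.8435 = 1.27487966697…; keep min(2, 3) = 2 s.f.
Rounded to 2 significant figures: 1.3.

1.3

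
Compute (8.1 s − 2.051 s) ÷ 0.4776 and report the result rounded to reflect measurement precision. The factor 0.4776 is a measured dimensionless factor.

13 s

8.1 s − 2.051 s = 6.049 s; the difference is limited to 1 decimal place (2 s.f.).
Carrying full precision, 6.049 ÷ 0.4776 = 12.6654103853… s; 0.4776 has 4 s.f., so the result keeps min(2, 4) = 2 s.f.
Rounded to 2 significant figures: 13 s.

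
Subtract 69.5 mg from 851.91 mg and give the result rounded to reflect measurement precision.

782.4 mg

851.91 mg − 69.5 mg = 782.41 mg.
Addition/subtraction keeps the fewest decimal places: 851.91 → 2 decimal places, 69.5 → 1 decimal place; limit is 1.
Rounded to 1 decimal place: 782.4 mg.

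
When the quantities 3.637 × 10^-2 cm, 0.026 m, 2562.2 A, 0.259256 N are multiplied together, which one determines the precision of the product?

3.637 × 10^-2 cm → 4 s.f.; 0.026 m → 2 s.f.; 2562.2 A → 5 s.f.; 0.259256 N → 6 s.f.
The fewest is 2 significant figures, from 0.026 m.

0.026 m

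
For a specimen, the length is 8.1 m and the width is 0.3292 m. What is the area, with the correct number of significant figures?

area = 8.1 m × 0.3292 m = 2.66652 m².
8.1 has 2 significant figures; 0.3292 has 4.
Division/multiplication keeps the fewest: 2 significant figures.
Rounded: 2.7 m².

2.7 m²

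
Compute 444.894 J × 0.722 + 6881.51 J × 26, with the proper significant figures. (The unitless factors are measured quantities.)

1.8 × 10^5 J

444.894 × 0.722 = 321.213468 → 321 J (3 s.f., last digit at the 10^0 place).
6881.51 × 26 = 178919.26 → 1.8 × 10^5 J (2 s.f., last digit at the 10^4 place).
Sum: 179240.473468 J; keep the coarser place, 10^4.
Result: 1.8 × 10^5 J.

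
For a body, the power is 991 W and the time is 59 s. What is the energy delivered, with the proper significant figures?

5.8 × 10^4 J

energy delivered = 991 W × 59 s = 58469 J.
991 has 3 significant figures; 59 has 2.
Division/multiplication keeps the fewest: 2 significant figures.
Rounded: 5.8 × 10^4 J.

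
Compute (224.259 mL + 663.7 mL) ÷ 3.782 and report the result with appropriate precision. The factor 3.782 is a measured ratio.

234.8 mL

224.259 mL + 663.7 mL = 887.959 mL; the sum is limited to 1 decimal place (4 s.f.).
Carrying full precision, 887.959 ÷ 3.782 = 234.785563194… mL; 3.782 has 4 s.f., so the result keeps min(4, 4) = 4 s.f.
Rounded to 4 significant figures: 234.8 mL.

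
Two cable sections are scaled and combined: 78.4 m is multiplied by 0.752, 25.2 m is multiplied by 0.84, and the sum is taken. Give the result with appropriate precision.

8.0 × 10¹ m

78.4 × 0.752 = 58.9568 → 59.0 m (3 s.f., last digit at the 10^-1 place).
25.2 × 0.84 = 21.168 → 21 m (2 s.f., last digit at the 10^0 place).
Sum: 80.1248 m; keep the coarser place, 10^0.
Result: 8.0 × 10¹ m.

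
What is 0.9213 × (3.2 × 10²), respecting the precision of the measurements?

0.9213 × (3.2 × 10²) = 294.816
Multiplication/division keeps the fewest significant figures: 0.9213 → 4 s.f., 3.2 × 10² → 2 s.f.; limit is 2.
Rounded to 2 significant figures: 2.9 × 10².

2.9 × 10²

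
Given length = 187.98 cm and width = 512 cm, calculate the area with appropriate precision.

area = 187.98 cm × 512 cm = 96245.76 cm².
187.98 has 5 significant figures; 512 has 3.
Division/multiplication keeps the fewest: 3 significant figures.
Rounded: 9.62 × 10^4 cm².

9.62 × 10^4 cm²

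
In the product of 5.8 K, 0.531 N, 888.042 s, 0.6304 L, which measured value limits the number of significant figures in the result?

5.8 K → 2 s.f.; 0.531 N → 3 s.f.; 888.042 s → 6 s.f.; 0.6304 L → 4 s.f.
The fewest is 2 significant figures, from 5.8 K.

5.8 K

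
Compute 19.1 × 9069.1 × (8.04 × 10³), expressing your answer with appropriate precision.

19.1 × 9069.1 × (8.04 × 10³) = 1.3926872724 × 10^9
Multiplication/division keeps the fewest significant figures: 19.1 → 3 s.f., 9069.1 → 5 s.f., 8.04 × 10³ → 3 s.f.; limit is 3.
Rounded to 3 significant figures: 1.39 × 10⁹.

1.39 × 10⁹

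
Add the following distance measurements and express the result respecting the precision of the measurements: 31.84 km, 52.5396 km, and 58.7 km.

143.1 km

31.84 km + 52.5396 km + 58.7 km = 143.0796 km.
Addition/subtraction keeps the fewest decimal places: 31.84 → 2 decimal places, 52.5396 → 4 decimal places, 58.7 → 1 decimal place; limit is 1.
Rounded to 1 decimal place: 143.1 km.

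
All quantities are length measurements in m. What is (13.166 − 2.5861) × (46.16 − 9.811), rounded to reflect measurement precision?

384.6 m²

13.166 − 2.5861 = 10.5799, limited to 3 d.p. → 5 s.f.; 46.16 − 9.811 = 36.349, limited to 2 d.p. → 4 s.f.
Carrying full precision, 10.5799 × 36.349 = 384.5687851; keep min(5, 4) = 4 s.f.
Rounded to 4 significant figures: 384.6 m².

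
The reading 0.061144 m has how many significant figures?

0.061144: leading zeros are not significant.

5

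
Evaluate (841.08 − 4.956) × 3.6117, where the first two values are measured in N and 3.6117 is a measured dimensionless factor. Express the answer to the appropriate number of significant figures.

3019.8 N

841.08 N − 4.956 N = 836.124 N; the difference is limited to 2 decimal places (5 s.f.).
Carrying full precision, 836.124 × 3.6117 = 3019.8290508 N; 3.6117 has 5 s.f., so the result keeps min(5, 5) = 5 s.f.
Rounded to 5 significant figures: 3019.8 N.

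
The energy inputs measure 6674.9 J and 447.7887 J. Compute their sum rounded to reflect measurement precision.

7122.7 J

6674.9 J + 447.7887 J = 7122.6887 J.
Addition/subtraction keeps the fewest decimal places: 6674.9 → 1 decimal place, 447.7887 → 4 decimal places; limit is 1.
Rounded to 1 decimal place: 7122.7 J.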